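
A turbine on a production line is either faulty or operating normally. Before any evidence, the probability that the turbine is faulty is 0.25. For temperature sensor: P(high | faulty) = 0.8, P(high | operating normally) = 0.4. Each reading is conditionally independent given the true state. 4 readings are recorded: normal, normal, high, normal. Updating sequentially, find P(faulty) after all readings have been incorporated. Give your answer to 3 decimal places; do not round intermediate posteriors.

After 'normal': P(faulty) = 0.2·0.2500 / (0.2·0.2500 + 0.6·0.7500) ≈ 0.1000
After 'normal': P(faulty) = 0.2·0.1000 / (0.2·0.1000 + 0.6·0.9000) ≈ 0.0357
After 'high': P(faulty) = 0.8·0.0357 / (0.8·0.0357 + 0.4·0.9643) ≈ 0.0690
After 'normal': P(faulty) = 0.2·0.0690 / (0.2·0.0690 + 0.6·0.9310) ≈ 0.0241

0.024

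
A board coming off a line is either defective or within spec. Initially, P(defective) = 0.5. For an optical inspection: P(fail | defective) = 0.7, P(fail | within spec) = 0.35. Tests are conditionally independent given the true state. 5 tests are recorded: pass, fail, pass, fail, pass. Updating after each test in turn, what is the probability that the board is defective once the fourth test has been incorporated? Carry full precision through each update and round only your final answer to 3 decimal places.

0.460

Apply Bayes' rule sequentially, carrying P(defective) forward.
After 'pass': P(defective) = 0.3·0.5000 / (0.3·0.5000 + 0.65·0.5000) ≈ 0.3158
After 'fail': P(defective) = 0.7·0.3158 / (0.7·0.3158 + 0.35·0.6842) ≈ 0.4800
After 'pass': P(defective) = 0.3·0.4800 / (0.3·0.4800 + 0.65·0.5200) ≈ 0.2988
After 'fail': P(defective) = 0.7·0.2988 / (0.7·0.2988 + 0.35·0.7012) ≈ 0.4601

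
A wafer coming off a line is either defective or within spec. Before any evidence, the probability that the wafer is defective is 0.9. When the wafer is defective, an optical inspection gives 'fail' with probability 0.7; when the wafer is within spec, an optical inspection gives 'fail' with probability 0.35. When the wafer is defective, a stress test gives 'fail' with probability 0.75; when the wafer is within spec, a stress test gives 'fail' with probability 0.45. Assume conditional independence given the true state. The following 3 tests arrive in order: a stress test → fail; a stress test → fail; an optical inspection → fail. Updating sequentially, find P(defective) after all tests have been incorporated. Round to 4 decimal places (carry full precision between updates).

After a stress test='fail': P(defective) = 0.75·0.9000 / (0.75·0.9000 + 0.45·0.1000) ≈ 0.9375
After a stress test='fail': P(defective) = 0.75·0.9375 / (0.75·0.9375 + 0.45·0.0625) ≈ 0.9615
After an optical inspection='fail': P(defective) = 0.7·0.9615 / (0.7·0.9615 + 0.35·0.0385) ≈ 0.9804

0.9804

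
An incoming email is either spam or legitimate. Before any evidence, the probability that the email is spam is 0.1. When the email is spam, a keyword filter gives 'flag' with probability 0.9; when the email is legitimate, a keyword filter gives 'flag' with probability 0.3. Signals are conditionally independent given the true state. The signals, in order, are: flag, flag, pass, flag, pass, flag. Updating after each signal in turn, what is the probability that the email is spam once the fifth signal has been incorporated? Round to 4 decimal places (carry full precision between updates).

0.0577

After 'flag': P(spam) = 0.9·0.1000 / (0.9·0.1000 + 0.3·0.9000) ≈ 0.2500
After 'flag': P(spam) = 0.9·0.2500 / (0.9·0.2500 + 0.3·0.7500) ≈ 0.5000
After 'pass': P(spam) = 0.1·0.5000 / (0.1·0.5000 + 0.7·0.5000) ≈ 0.1250
After 'flag': P(spam) = 0.9·0.1250 / (0.9·0.1250 + 0.3·0.8750) ≈ 0.3000
After 'pass': P(spam) = 0.1·0.3000 / (0.1·0.3000 + 0.7·0.7000) ≈ 0.0577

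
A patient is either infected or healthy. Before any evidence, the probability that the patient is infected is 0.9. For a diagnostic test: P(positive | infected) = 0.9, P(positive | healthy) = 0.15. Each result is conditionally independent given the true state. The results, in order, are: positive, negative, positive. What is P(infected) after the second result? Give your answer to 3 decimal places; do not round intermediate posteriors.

Each posterior becomes the prior for the next update.
After 'positive': P(infected) = 0.9·0.9000 / (0.9·0.9000 + 0.15·0.1000) ≈ 0.9818
After 'negative': P(infected) = 0.1·0.9818 / (0.1·0.9818 + 0.85·0.0182) ≈ 0.8640

0.864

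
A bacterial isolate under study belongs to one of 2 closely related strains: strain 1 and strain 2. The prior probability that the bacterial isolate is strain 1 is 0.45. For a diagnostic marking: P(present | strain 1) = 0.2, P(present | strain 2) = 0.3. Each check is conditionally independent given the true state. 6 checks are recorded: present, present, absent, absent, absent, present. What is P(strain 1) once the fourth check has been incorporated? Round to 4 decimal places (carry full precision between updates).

0.3220

Apply Bayes' rule sequentially, carrying P(strain 1) forward.
After 'present': P(strain 1) = 0.2·0.4500 / (0.2·0.4500 + 0.3·0.5500) ≈ 0.3529
After 'present': P(strain 1) = 0.2·0.3529 / (0.2·0.3529 + 0.3·0.6471) ≈ 0.2667
After 'absent': P(strain 1) = 0.8·0.2667 / (0.8·0.2667 + 0.7·0.7333) ≈ 0.2936
After 'absent': P(strain 1) = 0.8·0.2936 / (0.8·0.2936 + 0.7·0.7064) ≈ 0.3220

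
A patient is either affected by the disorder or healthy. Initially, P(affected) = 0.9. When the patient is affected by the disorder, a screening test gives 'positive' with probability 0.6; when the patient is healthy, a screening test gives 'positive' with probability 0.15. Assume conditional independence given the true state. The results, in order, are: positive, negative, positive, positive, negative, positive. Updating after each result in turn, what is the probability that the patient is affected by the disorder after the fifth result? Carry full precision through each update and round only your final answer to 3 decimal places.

After 'positive': P(affected) = 0.6·0.9000 / (0.6·0.9000 + 0.15·0.1000) ≈ 0.9730
After 'negative': P(affected) = 0.4·0.9730 / (0.4·0.9730 + 0.85·0.0270) ≈ 0.9443
After 'positive': P(affected) = 0.6·0.9443 / (0.6·0.9443 + 0.15·0.0557) ≈ 0.9855
After 'positive': P(affected) = 0.6·0.9855 / (0.6·0.9855 + 0.15·0.0145) ≈ 0.9963
After 'negative': P(affected) = 0.4·0.9963 / (0.4·0.9963 + 0.85·0.0037) ≈ 0.9922

0.992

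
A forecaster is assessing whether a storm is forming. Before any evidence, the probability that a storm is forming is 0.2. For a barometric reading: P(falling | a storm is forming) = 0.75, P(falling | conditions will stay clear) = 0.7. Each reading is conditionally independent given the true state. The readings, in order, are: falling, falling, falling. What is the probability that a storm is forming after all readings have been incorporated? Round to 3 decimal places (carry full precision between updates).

0.235

After 'falling': P(storm) = 0.75·0.2000 / (0.75·0.2000 + 0.7·0.8000) ≈ 0.2113
After 'falling': P(storm) = 0.75·0.2113 / (0.75·0.2113 + 0.7·0.7887) ≈ 0.2230
After 'falling': P(storm) = 0.75·0.2230 / (0.75·0.2230 + 0.7·0.7770) ≈ 0.2352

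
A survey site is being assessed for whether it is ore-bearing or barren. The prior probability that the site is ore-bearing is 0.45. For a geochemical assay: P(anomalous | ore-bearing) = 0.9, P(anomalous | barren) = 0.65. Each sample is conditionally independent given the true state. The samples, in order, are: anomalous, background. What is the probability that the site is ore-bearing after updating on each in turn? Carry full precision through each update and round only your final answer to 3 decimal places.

0.245

Apply Bayes' rule sequentially, carrying P(ore) forward.
After 'anomalous': P(ore) = 0.9·0.4500 / (0.9·0.4500 + 0.65·0.5500) ≈ 0.5311
After 'background': P(ore) = 0.1·0.5311 / (0.1·0.5311 + 0.35·0.4689) ≈ 0.2445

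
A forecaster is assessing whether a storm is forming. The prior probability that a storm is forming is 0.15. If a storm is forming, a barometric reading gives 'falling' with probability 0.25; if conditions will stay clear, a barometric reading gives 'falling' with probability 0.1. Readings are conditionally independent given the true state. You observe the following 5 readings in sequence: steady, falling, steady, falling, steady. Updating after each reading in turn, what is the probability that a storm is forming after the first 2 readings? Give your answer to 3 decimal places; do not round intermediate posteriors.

After 'steady': P(storm) = 0.75·0.1500 / (0.75·0.1500 + 0.9·0.8500) ≈ 0.1282
After 'falling': P(storm) = 0.25·0.1282 / (0.25·0.1282 + 0.1·0.8718) ≈ 0.2688

0.269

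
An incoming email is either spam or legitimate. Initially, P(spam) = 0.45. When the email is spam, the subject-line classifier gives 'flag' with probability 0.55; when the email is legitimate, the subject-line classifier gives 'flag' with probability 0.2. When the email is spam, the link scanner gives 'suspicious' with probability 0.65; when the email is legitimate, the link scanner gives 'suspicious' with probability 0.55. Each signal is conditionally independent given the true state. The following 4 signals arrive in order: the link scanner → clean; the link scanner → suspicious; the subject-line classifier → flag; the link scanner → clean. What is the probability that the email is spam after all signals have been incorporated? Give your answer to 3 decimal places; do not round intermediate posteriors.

After the link scanner='clean': P(spam) = 0.35·0.4500 / (0.35·0.4500 + 0.45·0.5500) ≈ 0.3889
After the link scanner='suspicious': P(spam) = 0.65·0.3889 / (0.65·0.3889 + 0.55·0.6111) ≈ 0.4292
After the subject-line classifier='flag': P(spam) = 0.55·0.4292 / (0.55·0.4292 + 0.2·0.5708) ≈ 0.6741
After the link scanner='clean': P(spam) = 0.35·0.6741 / (0.35·0.6741 + 0.45·0.3259) ≈ 0.6167

0.617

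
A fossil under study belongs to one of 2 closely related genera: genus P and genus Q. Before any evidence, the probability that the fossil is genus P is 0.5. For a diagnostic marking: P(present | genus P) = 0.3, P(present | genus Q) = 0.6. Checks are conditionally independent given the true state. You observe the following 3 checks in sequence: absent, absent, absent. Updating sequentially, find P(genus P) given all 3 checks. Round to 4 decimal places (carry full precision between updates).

0.8428

After 'absent': P(genus P) = 0.7·0.5000 / (0.7·0.5000 + 0.4·0.5000) ≈ 0.6364
After 'absent': P(genus P) = 0.7·0.6364 / (0.7·0.6364 + 0.4·0.3636) ≈ 0.7538
After 'absent': P(genus P) = 0.7·0.7538 / (0.7·0.7538 + 0.4·0.2462) ≈ 0.8428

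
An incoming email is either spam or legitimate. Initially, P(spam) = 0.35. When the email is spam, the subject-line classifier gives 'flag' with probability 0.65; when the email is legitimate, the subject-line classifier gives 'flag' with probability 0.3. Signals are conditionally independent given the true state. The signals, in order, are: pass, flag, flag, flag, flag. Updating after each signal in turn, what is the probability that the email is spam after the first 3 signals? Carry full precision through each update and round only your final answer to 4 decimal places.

0.5583

After 'pass': P(spam) = 0.35·0.3500 / (0.35·0.3500 + 0.7·0.6500) ≈ 0.2121
After 'flag': P(spam) = 0.65·0.2121 / (0.65·0.2121 + 0.3·0.7879) ≈ 0.3684
After 'flag': P(spam) = 0.65·0.3684 / (0.65·0.3684 + 0.3·0.6316) ≈ 0.5583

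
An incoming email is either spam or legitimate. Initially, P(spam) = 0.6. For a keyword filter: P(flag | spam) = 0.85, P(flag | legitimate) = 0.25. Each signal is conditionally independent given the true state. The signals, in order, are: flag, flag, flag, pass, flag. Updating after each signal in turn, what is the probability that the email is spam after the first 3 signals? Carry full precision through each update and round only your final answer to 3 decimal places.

Apply Bayes' rule sequentially, carrying P(spam) forward.
After 'flag': P(spam) = 0.85·0.6000 / (0.85·0.6000 + 0.25·0.4000) ≈ 0.8361
After 'flag': P(spam) = 0.85·0.8361 / (0.85·0.8361 + 0.25·0.1639) ≈ 0.9455
After 'flag': P(spam) = 0.85·0.9455 / (0.85·0.9455 + 0.25·0.0545) ≈ 0.9833

0.983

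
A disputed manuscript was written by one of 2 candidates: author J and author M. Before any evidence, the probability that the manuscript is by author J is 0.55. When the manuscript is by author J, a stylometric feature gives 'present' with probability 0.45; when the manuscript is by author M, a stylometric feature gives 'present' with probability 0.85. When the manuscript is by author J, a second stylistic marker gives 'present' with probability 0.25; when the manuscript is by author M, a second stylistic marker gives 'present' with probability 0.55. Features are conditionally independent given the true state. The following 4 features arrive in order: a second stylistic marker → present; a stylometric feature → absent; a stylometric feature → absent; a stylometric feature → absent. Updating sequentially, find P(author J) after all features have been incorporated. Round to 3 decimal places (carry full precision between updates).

0.965

After a second stylistic marker='present': P(author J) = 0.25·0.5500 / (0.25·0.5500 + 0.55·0.4500) ≈ 0.3571
After a stylometric feature='absent': P(author J) = 0.55·0.3571 / (0.55·0.3571 + 0.15·0.6429) ≈ 0.6707
After a stylometric feature='absent': P(author J) = 0.55·0.6707 / (0.55·0.6707 + 0.15·0.3293) ≈ 0.8819
After a stylometric feature='absent': P(author J) = 0.55·0.8819 / (0.55·0.8819 + 0.15·0.1181) ≈ 0.9648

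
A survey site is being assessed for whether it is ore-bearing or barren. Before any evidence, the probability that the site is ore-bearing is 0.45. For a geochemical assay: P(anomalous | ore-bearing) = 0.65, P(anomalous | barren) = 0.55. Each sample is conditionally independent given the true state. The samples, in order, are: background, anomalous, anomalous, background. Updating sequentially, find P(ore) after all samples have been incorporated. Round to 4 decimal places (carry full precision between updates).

After 'background': P(ore) = 0.35·0.4500 / (0.35·0.4500 + 0.45·0.5500) ≈ 0.3889
After 'anomalous': P(ore) = 0.65·0.3889 / (0.65·0.3889 + 0.55·0.6111) ≈ 0.4292
After 'anomalous': P(ore) = 0.65·0.4292 / (0.65·0.4292 + 0.55·0.5708) ≈ 0.4706
After 'background': P(ore) = 0.35·0.4706 / (0.35·0.4706 + 0.45·0.5294) ≈ 0.4087

0.4087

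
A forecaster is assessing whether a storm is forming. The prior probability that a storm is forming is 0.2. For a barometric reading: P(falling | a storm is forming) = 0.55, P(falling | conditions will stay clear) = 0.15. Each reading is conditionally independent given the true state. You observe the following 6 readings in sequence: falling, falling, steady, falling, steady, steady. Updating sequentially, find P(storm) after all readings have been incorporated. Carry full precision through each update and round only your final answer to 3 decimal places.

0.646

After 'falling': P(storm) = 0.55·0.2000 / (0.55·0.2000 + 0.15·0.8000) ≈ 0.4783
After 'falling': P(storm) = 0.55·0.4783 / (0.55·0.4783 + 0.15·0.5217) ≈ 0.7707
After 'steady': P(storm) = 0.45·0.7707 / (0.45·0.7707 + 0.85·0.2293) ≈ 0.6402
After 'falling': P(storm) = 0.55·0.6402 / (0.55·0.6402 + 0.15·0.3598) ≈ 0.8671
After 'steady': P(storm) = 0.45·0.8671 / (0.45·0.8671 + 0.85·0.1329) ≈ 0.7755
After 'steady': P(storm) = 0.45·0.7755 / (0.45·0.7755 + 0.85·0.2245) ≈ 0.6465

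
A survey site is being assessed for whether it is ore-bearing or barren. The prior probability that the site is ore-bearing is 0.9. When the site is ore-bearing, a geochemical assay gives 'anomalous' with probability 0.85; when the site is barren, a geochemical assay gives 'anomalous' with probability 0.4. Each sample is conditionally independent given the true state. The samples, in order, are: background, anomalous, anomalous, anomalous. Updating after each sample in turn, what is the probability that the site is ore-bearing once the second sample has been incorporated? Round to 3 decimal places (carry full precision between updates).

After 'background': P(ore) = 0.15·0.9000 / (0.15·0.9000 + 0.6·0.1000) ≈ 0.6923
After 'anomalous': P(ore) = 0.85·0.6923 / (0.85·0.6923 + 0.4·0.3077) ≈ 0.8270

0.827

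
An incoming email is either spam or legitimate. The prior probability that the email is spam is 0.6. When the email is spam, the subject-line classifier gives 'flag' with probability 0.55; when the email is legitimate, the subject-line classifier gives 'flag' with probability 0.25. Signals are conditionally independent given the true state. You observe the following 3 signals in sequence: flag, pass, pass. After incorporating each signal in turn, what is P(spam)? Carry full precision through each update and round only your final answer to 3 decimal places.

After 'flag': P(spam) = 0.55·0.6000 / (0.55·0.6000 + 0.25·0.4000) ≈ 0.7674
After 'pass': P(spam) = 0.45·0.7674 / (0.45·0.7674 + 0.75·0.2326) ≈ 0.6644
After 'pass': P(spam) = 0.45·0.6644 / (0.45·0.6644 + 0.75·0.3356) ≈ 0.5430

0.543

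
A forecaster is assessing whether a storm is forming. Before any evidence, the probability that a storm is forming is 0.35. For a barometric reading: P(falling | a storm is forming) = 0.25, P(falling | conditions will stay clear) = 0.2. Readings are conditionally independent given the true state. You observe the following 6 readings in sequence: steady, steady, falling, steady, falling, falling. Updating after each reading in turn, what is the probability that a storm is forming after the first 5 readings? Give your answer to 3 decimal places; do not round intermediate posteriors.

0.409

After 'steady': P(storm) = 0.75·0.3500 / (0.75·0.3500 + 0.8·0.6500) ≈ 0.3355
After 'steady': P(storm) = 0.75·0.3355 / (0.75·0.3355 + 0.8·0.6645) ≈ 0.3212
After 'falling': P(storm) = 0.25·0.3212 / (0.25·0.3212 + 0.2·0.6788) ≈ 0.3717
After 'steady': P(storm) = 0.75·0.3717 / (0.75·0.3717 + 0.8·0.6283) ≈ 0.3567
After 'falling': P(storm) = 0.25·0.3567 / (0.25·0.3567 + 0.2·0.6433) ≈ 0.4094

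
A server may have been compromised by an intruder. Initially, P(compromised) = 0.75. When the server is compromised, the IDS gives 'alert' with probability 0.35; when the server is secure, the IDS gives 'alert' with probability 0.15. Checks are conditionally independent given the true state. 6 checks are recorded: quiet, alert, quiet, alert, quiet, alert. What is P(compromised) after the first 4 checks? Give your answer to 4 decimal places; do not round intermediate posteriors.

After 'quiet': P(compromised) = 0.65·0.7500 / (0.65·0.7500 + 0.85·0.2500) ≈ 0.6964
After 'alert': P(compromised) = 0.35·0.6964 / (0.35·0.6964 + 0.15·0.3036) ≈ 0.8426
After 'quiet': P(compromised) = 0.65·0.8426 / (0.65·0.8426 + 0.85·0.1574) ≈ 0.8037
After 'alert': P(compromised) = 0.35·0.8037 / (0.35·0.8037 + 0.15·0.1963) ≈ 0.9052

0.9052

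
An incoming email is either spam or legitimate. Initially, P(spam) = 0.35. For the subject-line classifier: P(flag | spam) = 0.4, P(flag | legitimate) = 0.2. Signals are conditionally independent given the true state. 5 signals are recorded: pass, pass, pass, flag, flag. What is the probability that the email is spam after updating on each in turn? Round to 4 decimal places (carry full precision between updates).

After 'pass': P(spam) = 0.6·0.3500 / (0.6·0.3500 + 0.8·0.6500) ≈ 0.2877
After 'pass': P(spam) = 0.6·0.2877 / (0.6·0.2877 + 0.8·0.7123) ≈ 0.2325
After 'pass': P(spam) = 0.6·0.2325 / (0.6·0.2325 + 0.8·0.7675) ≈ 0.1851
After 'flag': P(spam) = 0.4·0.1851 / (0.4·0.1851 + 0.2·0.8149) ≈ 0.3124
After 'flag': P(spam) = 0.4·0.3124 / (0.4·0.3124 + 0.2·0.6876) ≈ 0.4761

0.4761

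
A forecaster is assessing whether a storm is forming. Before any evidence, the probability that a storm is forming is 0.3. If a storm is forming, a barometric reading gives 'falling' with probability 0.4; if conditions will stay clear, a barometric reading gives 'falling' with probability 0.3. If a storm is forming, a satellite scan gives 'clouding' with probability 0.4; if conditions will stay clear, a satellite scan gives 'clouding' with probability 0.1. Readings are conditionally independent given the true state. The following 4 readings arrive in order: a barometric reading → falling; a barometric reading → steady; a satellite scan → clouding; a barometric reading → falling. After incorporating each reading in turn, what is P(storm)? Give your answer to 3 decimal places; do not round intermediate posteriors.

Apply Bayes' rule sequentially, carrying P(storm) forward.
After a barometric reading='falling': P(storm) = 0.4·0.3000 / (0.4·0.3000 + 0.3·0.7000) ≈ 0.3636
After a barometric reading='steady': P(storm) = 0.6·0.3636 / (0.6·0.3636 + 0.7·0.6364) ≈ 0.3288
After a satellite scan='clouding': P(storm) = 0.4·0.3288 / (0.4·0.3288 + 0.1·0.6712) ≈ 0.6621
After a barometric reading='falling': P(storm) = 0.4·0.6621 / (0.4·0.6621 + 0.3·0.3379) ≈ 0.7232

0.723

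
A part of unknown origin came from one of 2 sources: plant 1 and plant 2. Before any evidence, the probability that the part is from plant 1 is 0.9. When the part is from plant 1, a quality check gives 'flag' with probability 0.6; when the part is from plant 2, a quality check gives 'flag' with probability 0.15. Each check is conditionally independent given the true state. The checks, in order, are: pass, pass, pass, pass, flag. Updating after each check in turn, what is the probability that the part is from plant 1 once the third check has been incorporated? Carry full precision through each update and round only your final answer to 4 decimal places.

0.4840

Each posterior becomes the prior for the next update.
After 'pass': P(plant 1) = 0.4·0.9000 / (0.4·0.9000 + 0.85·0.1000) ≈ 0.8090
After 'pass': P(plant 1) = 0.4·0.8090 / (0.4·0.8090 + 0.85·0.1910) ≈ 0.6659
After 'pass': P(plant 1) = 0.4·0.6659 / (0.4·0.6659 + 0.85·0.3341) ≈ 0.4840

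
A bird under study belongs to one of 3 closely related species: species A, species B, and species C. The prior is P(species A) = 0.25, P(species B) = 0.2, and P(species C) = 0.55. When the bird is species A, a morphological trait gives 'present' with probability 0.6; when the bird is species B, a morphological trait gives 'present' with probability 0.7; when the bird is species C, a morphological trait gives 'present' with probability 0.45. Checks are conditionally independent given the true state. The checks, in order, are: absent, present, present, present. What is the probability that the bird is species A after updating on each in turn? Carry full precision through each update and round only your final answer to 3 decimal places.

Each posterior becomes the prior for the next update.
After 'absent': normaliser = 0.4·0.2500 + 0.3·0.2000 + 0.55·0.5500; P(species A) ≈ 0.2162, P(species B) ≈ 0.1297, P(species C) ≈ 0.6541
After 'present': normaliser = 0.6·0.2162 + 0.7·0.1297 + 0.45·0.6541; P(species A) ≈ 0.2520, P(species B) ≈ 0.1764, P(species C) ≈ 0.5717
After 'present': normaliser = 0.6·0.2520 + 0.7·0.1764 + 0.45·0.5717; P(species A) ≈ 0.2842, P(species B) ≈ 0.2321, P(species C) ≈ 0.4836
After 'present': normaliser = 0.6·0.2842 + 0.7·0.2321 + 0.45·0.4836; P(species A) ≈ 0.3097, P(species B) ≈ 0.2951, P(species C) ≈ 0.3952

0.310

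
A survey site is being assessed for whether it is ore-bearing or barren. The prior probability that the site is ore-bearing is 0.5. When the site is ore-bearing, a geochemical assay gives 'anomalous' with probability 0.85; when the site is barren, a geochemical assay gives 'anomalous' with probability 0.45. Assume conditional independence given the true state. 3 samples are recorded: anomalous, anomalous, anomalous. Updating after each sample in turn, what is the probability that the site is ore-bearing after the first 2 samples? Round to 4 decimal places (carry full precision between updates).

0.7811

After 'anomalous': P(ore) = 0.85·0.5000 / (0.85·0.5000 + 0.45·0.5000) ≈ 0.6538
After 'anomalous': P(ore) = 0.85·0.6538 / (0.85·0.6538 + 0.45·0.3462) ≈ 0.7811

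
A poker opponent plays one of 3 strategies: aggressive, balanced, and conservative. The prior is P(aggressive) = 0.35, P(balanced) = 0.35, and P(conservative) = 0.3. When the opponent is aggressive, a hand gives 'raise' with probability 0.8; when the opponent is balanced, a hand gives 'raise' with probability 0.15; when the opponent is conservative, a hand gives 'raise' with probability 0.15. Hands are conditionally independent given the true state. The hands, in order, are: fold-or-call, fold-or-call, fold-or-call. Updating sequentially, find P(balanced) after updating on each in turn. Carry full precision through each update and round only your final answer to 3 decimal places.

0.535

Each posterior becomes the prior for the next update.
After 'fold-or-call': normaliser = 0.2·0.3500 + 0.85·0.3500 + 0.85·0.3000; P(aggressive) ≈ 0.1124, P(balanced) ≈ 0.4779, P(conservative) ≈ 0.4096
After 'fold-or-call': normaliser = 0.2·0.1124 + 0.85·0.4779 + 0.85·0.4096; P(aggressive) ≈ 0.0289, P(balanced) ≈ 0.5229, P(conservative) ≈ 0.4482
After 'fold-or-call': normaliser = 0.2·0.0289 + 0.85·0.5229 + 0.85·0.4482; P(aggressive) ≈ 0.0070, P(balanced) ≈ 0.5347, P(conservative) ≈ 0.4583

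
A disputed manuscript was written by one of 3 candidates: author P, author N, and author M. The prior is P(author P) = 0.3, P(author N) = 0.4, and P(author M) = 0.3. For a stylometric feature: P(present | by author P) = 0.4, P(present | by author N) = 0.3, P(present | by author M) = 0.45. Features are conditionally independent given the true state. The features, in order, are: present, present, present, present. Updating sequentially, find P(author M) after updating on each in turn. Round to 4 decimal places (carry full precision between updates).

After 'present': normaliser = 0.4·0.3000 + 0.3·0.4000 + 0.45·0.3000; P(author P) ≈ 0.3200, P(author N) ≈ 0.3200, P(author M) ≈ 0.3600
After 'present': normaliser = 0.4·0.3200 + 0.3·0.3200 + 0.45·0.3600; P(author P) ≈ 0.3316, P(author N) ≈ 0.2487, P(author M) ≈ 0.4197
After 'present': normaliser = 0.4·0.3316 + 0.3·0.2487 + 0.45·0.4197; P(author P) ≈ 0.3349, P(author N) ≈ 0.1884, P(author M) ≈ 0.4768
After 'present': normaliser = 0.4·0.3349 + 0.3·0.1884 + 0.45·0.4768; P(author P) ≈ 0.3307, P(author N) ≈ 0.1395, P(author M) ≈ 0.5298

0.5298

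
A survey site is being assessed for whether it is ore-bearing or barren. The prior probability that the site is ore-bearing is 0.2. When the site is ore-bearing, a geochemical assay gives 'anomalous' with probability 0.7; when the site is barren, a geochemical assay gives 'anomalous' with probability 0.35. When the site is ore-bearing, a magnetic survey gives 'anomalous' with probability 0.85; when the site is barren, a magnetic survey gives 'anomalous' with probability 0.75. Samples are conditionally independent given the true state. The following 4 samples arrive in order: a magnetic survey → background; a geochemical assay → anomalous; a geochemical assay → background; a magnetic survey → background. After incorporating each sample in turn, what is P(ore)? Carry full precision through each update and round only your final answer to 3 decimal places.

0.077

Apply Bayes' rule sequentially, carrying P(ore) forward.
After a magnetic survey='background': P(ore) = 0.15·0.2000 / (0.15·0.2000 + 0.25·0.8000) ≈ 0.1304
After a geochemical assay='anomalous': P(ore) = 0.7·0.1304 / (0.7·0.1304 + 0.35·0.8696) ≈ 0.2308
After a geochemical assay='background': P(ore) = 0.3·0.2308 / (0.3·0.2308 + 0.65·0.7692) ≈ 0.1216
After a magnetic survey='background': P(ore) = 0.15·0.1216 / (0.15·0.1216 + 0.25·0.8784) ≈ 0.0767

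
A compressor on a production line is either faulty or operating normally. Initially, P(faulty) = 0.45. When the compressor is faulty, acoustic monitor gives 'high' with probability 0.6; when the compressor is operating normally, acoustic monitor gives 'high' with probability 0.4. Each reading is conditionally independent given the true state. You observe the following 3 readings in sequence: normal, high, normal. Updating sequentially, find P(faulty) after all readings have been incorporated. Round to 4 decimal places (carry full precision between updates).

0.3529

After 'normal': P(faulty) = 0.4·0.4500 / (0.4·0.4500 + 0.6·0.5500) ≈ 0.3529
After 'high': P(faulty) = 0.6·0.3529 / (0.6·0.3529 + 0.4·0.6471) ≈ 0.4500
After 'normal': P(faulty) = 0.4·0.4500 / (0.4·0.4500 + 0.6·0.5500) ≈ 0.3529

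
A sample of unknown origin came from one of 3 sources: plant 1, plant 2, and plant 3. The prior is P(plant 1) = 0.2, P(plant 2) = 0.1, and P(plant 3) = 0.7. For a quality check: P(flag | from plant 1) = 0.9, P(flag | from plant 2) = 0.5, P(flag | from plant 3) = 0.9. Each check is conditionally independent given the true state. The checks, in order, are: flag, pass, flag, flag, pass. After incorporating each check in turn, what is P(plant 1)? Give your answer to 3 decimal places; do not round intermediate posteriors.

0.151

Each posterior becomes the prior for the next update.
After 'flag': normaliser = 0.9·0.2000 + 0.5·0.1000 + 0.9·0.7000; P(plant 1) ≈ 0.2093, P(plant 2) ≈ 0.0581, P(plant 3) ≈ 0.7326
After 'pass': normaliser = 0.1·0.2093 + 0.5·0.0581 + 0.1·0.7326; P(plant 1) ≈ 0.1698, P(plant 2) ≈ 0.2358, P(plant 3) ≈ 0.5943
After 'flag': normaliser = 0.9·0.1698 + 0.5·0.2358 + 0.9·0.5943; P(plant 1) ≈ 0.1897, P(plant 2) ≈ 0.1464, P(plant 3) ≈ 0.6639
After 'flag': normaliser = 0.9·0.1897 + 0.5·0.1464 + 0.9·0.6639; P(plant 1) ≈ 0.2029, P(plant 2) ≈ 0.0870, P(plant 3) ≈ 0.7101
After 'pass': normaliser = 0.1·0.2029 + 0.5·0.0870 + 0.1·0.7101; P(plant 1) ≈ 0.1505, P(plant 2) ≈ 0.3226, P(plant 3) ≈ 0.5268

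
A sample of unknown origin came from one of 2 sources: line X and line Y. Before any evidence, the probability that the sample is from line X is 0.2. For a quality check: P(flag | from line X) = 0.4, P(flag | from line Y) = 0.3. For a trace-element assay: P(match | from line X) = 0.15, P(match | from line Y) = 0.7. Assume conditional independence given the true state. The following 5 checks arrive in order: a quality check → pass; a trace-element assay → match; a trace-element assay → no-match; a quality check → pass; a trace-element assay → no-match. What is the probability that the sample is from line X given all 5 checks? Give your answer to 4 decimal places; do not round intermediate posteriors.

After a quality check='pass': P(line X) = 0.6·0.2000 / (0.6·0.2000 + 0.7·0.8000) ≈ 0.1765
After a trace-element assay='match': P(line X) = 0.15·0.1765 / (0.15·0.1765 + 0.7·0.8235) ≈ 0.0439
After a trace-element assay='no-match': P(line X) = 0.85·0.0439 / (0.85·0.0439 + 0.3·0.9561) ≈ 0.1151
After a quality check='pass': P(line X) = 0.6·0.1151 / (0.6·0.1151 + 0.7·0.8849) ≈ 0.1003
After a trace-element assay='no-match': P(line X) = 0.85·0.1003 / (0.85·0.1003 + 0.3·0.8997) ≈ 0.2401

0.2401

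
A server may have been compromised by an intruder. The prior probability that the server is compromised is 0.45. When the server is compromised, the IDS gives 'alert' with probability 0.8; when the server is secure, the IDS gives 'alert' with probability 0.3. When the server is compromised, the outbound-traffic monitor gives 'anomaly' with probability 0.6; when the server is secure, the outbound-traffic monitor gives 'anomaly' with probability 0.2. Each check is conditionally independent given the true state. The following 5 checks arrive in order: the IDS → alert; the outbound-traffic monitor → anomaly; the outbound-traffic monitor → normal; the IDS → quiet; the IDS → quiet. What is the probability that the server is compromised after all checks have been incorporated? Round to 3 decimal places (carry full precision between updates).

0.211

Apply Bayes' rule sequentially, carrying P(compromised) forward.
After the IDS='alert': P(compromised) = 0.8·0.4500 / (0.8·0.4500 + 0.3·0.5500) ≈ 0.6857
After the outbound-traffic monitor='anomaly': P(compromised) = 0.6·0.6857 / (0.6·0.6857 + 0.2·0.3143) ≈ 0.8675
After the outbound-traffic monitor='normal': P(compromised) = 0.4·0.8675 / (0.4·0.8675 + 0.8·0.1325) ≈ 0.7660
After the IDS='quiet': P(compromised) = 0.2·0.7660 / (0.2·0.7660 + 0.7·0.2340) ≈ 0.4832
After the IDS='quiet': P(compromised) = 0.2·0.4832 / (0.2·0.4832 + 0.7·0.5168) ≈ 0.2108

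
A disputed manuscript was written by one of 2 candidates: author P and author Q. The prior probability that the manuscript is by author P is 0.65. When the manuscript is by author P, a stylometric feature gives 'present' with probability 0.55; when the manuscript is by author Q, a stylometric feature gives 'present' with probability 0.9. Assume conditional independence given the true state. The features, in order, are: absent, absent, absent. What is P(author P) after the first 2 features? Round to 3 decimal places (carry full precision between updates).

After 'absent': P(author P) = 0.45·0.6500 / (0.45·0.6500 + 0.1·0.3500) ≈ 0.8931
After 'absent': P(author P) = 0.45·0.8931 / (0.45·0.8931 + 0.1·0.1069) ≈ 0.9741

0.974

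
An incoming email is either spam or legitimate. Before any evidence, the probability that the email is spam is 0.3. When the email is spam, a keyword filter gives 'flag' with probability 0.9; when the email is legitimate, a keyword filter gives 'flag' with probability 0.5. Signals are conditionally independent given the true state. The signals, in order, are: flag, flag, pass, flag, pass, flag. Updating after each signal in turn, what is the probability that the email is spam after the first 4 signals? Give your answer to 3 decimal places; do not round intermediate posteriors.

Apply Bayes' rule sequentially, carrying P(spam) forward.
After 'flag': P(spam) = 0.9·0.3000 / (0.9·0.3000 + 0.5·0.7000) ≈ 0.4355
After 'flag': P(spam) = 0.9·0.4355 / (0.9·0.4355 + 0.5·0.5645) ≈ 0.5813
After 'pass': P(spam) = 0.1·0.5813 / (0.1·0.5813 + 0.5·0.4187) ≈ 0.2174
After 'flag': P(spam) = 0.9·0.2174 / (0.9·0.2174 + 0.5·0.7826) ≈ 0.3333

0.333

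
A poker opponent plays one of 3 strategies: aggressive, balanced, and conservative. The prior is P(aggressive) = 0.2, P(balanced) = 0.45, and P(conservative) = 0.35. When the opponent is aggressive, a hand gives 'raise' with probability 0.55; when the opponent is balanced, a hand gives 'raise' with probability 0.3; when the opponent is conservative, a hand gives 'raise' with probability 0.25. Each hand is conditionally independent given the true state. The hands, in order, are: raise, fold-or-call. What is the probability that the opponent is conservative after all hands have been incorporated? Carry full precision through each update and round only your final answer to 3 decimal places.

After 'raise': normaliser = 0.55·0.2000 + 0.3·0.4500 + 0.25·0.3500; P(aggressive) ≈ 0.3308, P(balanced) ≈ 0.4060, P(conservative) ≈ 0.2632
After 'fold-or-call': normaliser = 0.45·0.3308 + 0.7·0.4060 + 0.75·0.2632; P(aggressive) ≈ 0.2361, P(balanced) ≈ 0.4508, P(conservative) ≈ 0.3131

0.313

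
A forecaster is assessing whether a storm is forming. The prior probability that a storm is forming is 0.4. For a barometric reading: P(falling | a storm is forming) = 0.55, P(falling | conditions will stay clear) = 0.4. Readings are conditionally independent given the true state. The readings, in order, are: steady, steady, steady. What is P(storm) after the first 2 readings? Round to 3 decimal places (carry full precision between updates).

After 'steady': P(storm) = 0.45·0.4000 / (0.45·0.4000 + 0.6·0.6000) ≈ 0.3333
After 'steady': P(storm) = 0.45·0.3333 / (0.45·0.3333 + 0.6·0.6667) ≈ 0.2727

0.273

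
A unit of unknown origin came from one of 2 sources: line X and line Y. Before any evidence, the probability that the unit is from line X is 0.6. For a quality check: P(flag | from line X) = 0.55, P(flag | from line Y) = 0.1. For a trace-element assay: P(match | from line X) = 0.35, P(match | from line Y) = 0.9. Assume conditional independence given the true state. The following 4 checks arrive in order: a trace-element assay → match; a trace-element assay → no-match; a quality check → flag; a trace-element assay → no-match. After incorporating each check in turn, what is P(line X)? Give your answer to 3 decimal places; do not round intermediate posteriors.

0.993

After a trace-element assay='match': P(line X) = 0.35·0.6000 / (0.35·0.6000 + 0.9·0.4000) ≈ 0.3684
After a trace-element assay='no-match': P(line X) = 0.65·0.3684 / (0.65·0.3684 + 0.1·0.6316) ≈ 0.7913
After a quality check='flag': P(line X) = 0.55·0.7913 / (0.55·0.7913 + 0.1·0.2087) ≈ 0.9542
After a trace-element assay='no-match': P(line X) = 0.65·0.9542 / (0.65·0.9542 + 0.1·0.0458) ≈ 0.9927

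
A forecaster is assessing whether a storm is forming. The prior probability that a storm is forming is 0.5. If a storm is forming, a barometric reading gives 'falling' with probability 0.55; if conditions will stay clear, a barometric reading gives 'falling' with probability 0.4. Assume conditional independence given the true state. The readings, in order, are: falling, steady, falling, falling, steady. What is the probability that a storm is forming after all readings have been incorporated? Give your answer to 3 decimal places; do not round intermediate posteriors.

Each posterior becomes the prior for the next update.
After 'falling': P(storm) = 0.55·0.5000 / (0.55·0.5000 + 0.4·0.5000) ≈ 0.5789
After 'steady': P(storm) = 0.45·0.5789 / (0.45·0.5789 + 0.6·0.4211) ≈ 0.5077
After 'falling': P(storm) = 0.55·0.5077 / (0.55·0.5077 + 0.4·0.4923) ≈ 0.5864
After 'falling': P(storm) = 0.55·0.5864 / (0.55·0.5864 + 0.4·0.4136) ≈ 0.6610
After 'steady': P(storm) = 0.45·0.6610 / (0.45·0.6610 + 0.6·0.3390) ≈ 0.5939

0.594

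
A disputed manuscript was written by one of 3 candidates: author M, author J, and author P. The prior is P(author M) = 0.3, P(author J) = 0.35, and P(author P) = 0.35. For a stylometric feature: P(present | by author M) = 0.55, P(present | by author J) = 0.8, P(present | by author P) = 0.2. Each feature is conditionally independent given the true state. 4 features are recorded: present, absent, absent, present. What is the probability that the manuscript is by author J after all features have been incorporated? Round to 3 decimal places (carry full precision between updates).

0.247

After 'present': normaliser = 0.55·0.3000 + 0.8·0.3500 + 0.2·0.3500; P(author M) ≈ 0.3204, P(author J) ≈ 0.5437, P(author P) ≈ 0.1359
After 'absent': normaliser = 0.45·0.3204 + 0.2·0.5437 + 0.8·0.1359; P(author M) ≈ 0.3987, P(author J) ≈ 0.3007, P(author P) ≈ 0.3007
After 'absent': normaliser = 0.45·0.3987 + 0.2·0.3007 + 0.8·0.3007; P(author M) ≈ 0.3737, P(author J) ≈ 0.1253, P(author P) ≈ 0.5010
After 'present': normaliser = 0.55·0.3737 + 0.8·0.1253 + 0.2·0.5010; P(author M) ≈ 0.5063, P(author J) ≈ 0.2469, P(author P) ≈ 0.2469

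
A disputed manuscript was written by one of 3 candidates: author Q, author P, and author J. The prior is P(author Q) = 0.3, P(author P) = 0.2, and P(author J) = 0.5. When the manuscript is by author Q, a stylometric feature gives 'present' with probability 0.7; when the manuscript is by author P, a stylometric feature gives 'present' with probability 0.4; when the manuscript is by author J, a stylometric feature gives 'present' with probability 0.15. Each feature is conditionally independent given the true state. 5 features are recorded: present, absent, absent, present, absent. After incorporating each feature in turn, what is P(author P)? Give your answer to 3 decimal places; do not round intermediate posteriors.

After 'present': normaliser = 0.7·0.3000 + 0.4·0.2000 + 0.15·0.5000; P(author Q) ≈ 0.5753, P(author P) ≈ 0.2192, P(author J) ≈ 0.2055
After 'absent': normaliser = 0.3·0.5753 + 0.6·0.2192 + 0.85·0.2055; P(author Q) ≈ 0.3605, P(author P) ≈ 0.2747, P(author J) ≈ 0.3648
After 'absent': normaliser = 0.3·0.3605 + 0.6·0.2747 + 0.85·0.3648; P(author Q) ≈ 0.1855, P(author P) ≈ 0.2827, P(author J) ≈ 0.5318
After 'present': normaliser = 0.7·0.1855 + 0.4·0.2827 + 0.15·0.5318; P(author Q) ≈ 0.4024, P(author P) ≈ 0.3504, P(author J) ≈ 0.2472
After 'absent': normaliser = 0.3·0.4024 + 0.6·0.3504 + 0.85·0.2472; P(author Q) ≈ 0.2231, P(author P) ≈ 0.3885, P(author J) ≈ 0.3884

0.389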